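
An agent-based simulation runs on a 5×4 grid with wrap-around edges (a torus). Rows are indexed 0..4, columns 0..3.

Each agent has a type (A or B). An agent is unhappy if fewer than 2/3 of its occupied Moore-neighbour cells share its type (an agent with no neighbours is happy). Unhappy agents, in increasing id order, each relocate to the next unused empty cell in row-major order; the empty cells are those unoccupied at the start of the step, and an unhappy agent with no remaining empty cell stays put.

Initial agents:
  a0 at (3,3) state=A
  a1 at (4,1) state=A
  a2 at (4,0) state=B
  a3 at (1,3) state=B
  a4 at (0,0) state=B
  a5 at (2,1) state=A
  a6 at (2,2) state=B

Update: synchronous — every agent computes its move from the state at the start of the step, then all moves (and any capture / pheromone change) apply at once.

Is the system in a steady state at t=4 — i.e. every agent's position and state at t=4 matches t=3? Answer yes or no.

t=1: a0@(0,1):A a1@(0,2):A a2@(0,3):B a3@(1,3):B a4@(0,0):B a5@(1,0):A a6@(1,1):B
t=2: a0@(1,2):A a1@(2,0):A a2@(2,1):B a3@(2,2):B a4@(2,3):B a5@(3,0):A a6@(3,1):B
t=3: a0@(0,0):A a1@(0,1):A a2@(0,2):B a3@(2,2):B a4@(0,3):B a5@(1,0):A a6@(1,1):B
t=4: a0@(1,2):A a1@(1,3):A a2@(0,2):B a3@(2,2):B a4@(2,0):B a5@(2,1):A a6@(2,3):B

no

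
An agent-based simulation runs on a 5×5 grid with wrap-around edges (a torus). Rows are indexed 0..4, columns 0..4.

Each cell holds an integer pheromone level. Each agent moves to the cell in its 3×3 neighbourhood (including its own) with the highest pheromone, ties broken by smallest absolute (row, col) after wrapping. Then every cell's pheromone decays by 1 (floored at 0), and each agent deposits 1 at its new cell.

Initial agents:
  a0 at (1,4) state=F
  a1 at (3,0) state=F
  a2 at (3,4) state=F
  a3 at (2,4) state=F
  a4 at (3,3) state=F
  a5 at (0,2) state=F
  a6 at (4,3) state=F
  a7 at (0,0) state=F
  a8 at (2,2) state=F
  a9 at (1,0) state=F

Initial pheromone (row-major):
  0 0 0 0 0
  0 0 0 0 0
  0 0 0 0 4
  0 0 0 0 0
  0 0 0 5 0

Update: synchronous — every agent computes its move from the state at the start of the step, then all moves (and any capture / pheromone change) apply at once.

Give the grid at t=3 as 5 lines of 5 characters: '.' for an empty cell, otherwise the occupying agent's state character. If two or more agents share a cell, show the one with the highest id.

F....
.....
....F
.....
...F.

t=1: a0@(2,4) a1@(2,4) a2@(4,3) a3@(2,4) a4@(4,3) a5@(4,3) a6@(4,3) a7@(0,0) a8@(1,1) a9@(2,4) | pheromone: 1 0 0 0 0 / 0 1 0 0 0 / 0 0 0 0 7 / 0 0 0 0 0 / 0 0 0 8 0
t=2: a0@(2,4) a1@(2,4) a2@(4,3) a3@(2,4) a4@(4,3) a5@(4,3) a6@(4,3) a7@(0,0) a8@(0,0) a9@(2,4) | pheromone: 2 0 0 0 0 / 0 0 0 0 0 / 0 0 0 0 10 / 0 0 0 0 0 / 0 0 0 11 0
t=3: a0@(2,4) a1@(2,4) a2@(4,3) a3@(2,4) a4@(4,3) a5@(4,3) a6@(4,3) a7@(0,0) a8@(0,0) a9@(2,4) | pheromone: 3 0 0 0 0 / 0 0 0 0 0 / 0 0 0 0 13 / 0 0 0 0 0 / 0 0 0 14 0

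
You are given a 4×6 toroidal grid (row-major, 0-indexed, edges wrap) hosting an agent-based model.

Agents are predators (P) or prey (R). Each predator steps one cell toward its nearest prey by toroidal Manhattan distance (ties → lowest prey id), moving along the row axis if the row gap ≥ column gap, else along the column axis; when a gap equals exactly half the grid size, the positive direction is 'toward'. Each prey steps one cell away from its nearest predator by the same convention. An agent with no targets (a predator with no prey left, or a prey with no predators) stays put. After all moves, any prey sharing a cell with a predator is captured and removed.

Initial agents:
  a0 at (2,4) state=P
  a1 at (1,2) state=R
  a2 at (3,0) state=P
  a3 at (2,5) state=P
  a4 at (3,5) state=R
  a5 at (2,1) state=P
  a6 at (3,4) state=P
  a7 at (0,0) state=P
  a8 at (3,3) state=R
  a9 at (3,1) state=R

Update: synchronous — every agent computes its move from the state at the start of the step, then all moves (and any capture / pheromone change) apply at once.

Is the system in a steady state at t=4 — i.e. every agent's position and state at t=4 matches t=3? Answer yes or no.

t=1: a0@(3,4):P a1@(0,2):R a2@(3,5):P a3@(3,5):P a5@(3,1):P a6@(3,5):P a7@(3,0):P a8@(3,2):R a9@(3,2):R
t=2: a0@(3,3):P a1@(1,2):R a2@(3,0):P a3@(3,0):P a5@(3,2):P a6@(3,0):P a7@(3,1):P
t=3: a0@(0,3):P a2@(0,0):P a3@(0,0):P a5@(0,2):P a6@(0,0):P a7@(0,1):P
t=4: (unchanged — steady state)

yes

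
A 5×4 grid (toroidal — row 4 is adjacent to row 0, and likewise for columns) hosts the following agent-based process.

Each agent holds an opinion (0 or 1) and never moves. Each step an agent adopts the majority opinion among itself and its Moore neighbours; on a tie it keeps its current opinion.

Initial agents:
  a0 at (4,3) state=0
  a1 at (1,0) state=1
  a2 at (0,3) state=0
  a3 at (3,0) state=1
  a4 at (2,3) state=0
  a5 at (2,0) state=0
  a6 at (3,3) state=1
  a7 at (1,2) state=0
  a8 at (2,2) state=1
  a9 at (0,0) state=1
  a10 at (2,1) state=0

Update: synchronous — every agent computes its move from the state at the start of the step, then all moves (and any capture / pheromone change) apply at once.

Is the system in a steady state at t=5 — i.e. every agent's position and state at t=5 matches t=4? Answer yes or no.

t=1: a0@(4,3):1 a1@(1,0):0 a2@(0,3):0 a3@(3,0):0 a4@(2,3):1 a5@(2,0):0 a6@(3,3):1 a7@(1,2):0 a8@(2,2):0 a9@(0,0):1 a10@(2,1):0
t=2: a0@(4,3):1 a1@(1,0):0 a2@(0,3):0 a3@(3,0):0 a4@(2,3):0 a5@(2,0):0 a6@(3,3):1 a7@(1,2):0 a8@(2,2):0 a9@(0,0):1 a10@(2,1):0
t=3: a0@(4,3):1 a1@(1,0):0 a2@(0,3):0 a3@(3,0):0 a4@(2,3):0 a5@(2,0):0 a6@(3,3):0 a7@(1,2):0 a8@(2,2):0 a9@(0,0):1 a10@(2,1):0
t=4: a0@(4,3):0 a1@(1,0):0 a2@(0,3):0 a3@(3,0):0 a4@(2,3):0 a5@(2,0):0 a6@(3,3):0 a7@(1,2):0 a8@(2,2):0 a9@(0,0):1 a10@(2,1):0
t=5: a0@(4,3):0 a1@(1,0):0 a2@(0,3):0 a3@(3,0):0 a4@(2,3):0 a5@(2,0):0 a6@(3,3):0 a7@(1,2):0 a8@(2,2):0 a9@(0,0):0 a10@(2,1):0

no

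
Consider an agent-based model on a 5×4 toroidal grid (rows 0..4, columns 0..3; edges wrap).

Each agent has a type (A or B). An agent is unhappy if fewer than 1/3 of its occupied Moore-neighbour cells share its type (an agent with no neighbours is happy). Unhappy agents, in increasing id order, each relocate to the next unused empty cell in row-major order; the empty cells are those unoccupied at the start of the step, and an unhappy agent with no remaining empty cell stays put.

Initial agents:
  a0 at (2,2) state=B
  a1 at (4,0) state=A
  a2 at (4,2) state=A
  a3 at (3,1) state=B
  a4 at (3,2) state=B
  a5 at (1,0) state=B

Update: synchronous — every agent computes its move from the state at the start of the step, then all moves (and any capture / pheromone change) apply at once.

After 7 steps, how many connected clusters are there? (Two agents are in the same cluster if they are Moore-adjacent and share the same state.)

t=1: a0@(2,2):B a1@(0,0):A a2@(0,1):A a3@(3,1):B a4@(3,2):B a5@(1,0):B
t=2: a0@(2,2):B a1@(0,0):A a2@(0,1):A a3@(3,1):B a4@(3,2):B a5@(0,2):B
t=3: a0@(2,2):B a1@(0,0):A a2@(0,1):A a3@(3,1):B a4@(3,2):B a5@(0,3):B
t=4: a0@(2,2):B a1@(0,0):A a2@(0,1):A a3@(3,1):B a4@(3,2):B a5@(0,2):B
t=5: a0@(2,2):B a1@(0,0):A a2@(0,1):A a3@(3,1):B a4@(3,2):B a5@(0,3):B
t=6: a0@(2,2):B a1@(0,0):A a2@(0,1):A a3@(3,1):B a4@(3,2):B a5@(0,2):B
t=7: a0@(2,2):B a1@(0,0):A a2@(0,1):A a3@(3,1):B a4@(3,2):B a5@(0,3):B

3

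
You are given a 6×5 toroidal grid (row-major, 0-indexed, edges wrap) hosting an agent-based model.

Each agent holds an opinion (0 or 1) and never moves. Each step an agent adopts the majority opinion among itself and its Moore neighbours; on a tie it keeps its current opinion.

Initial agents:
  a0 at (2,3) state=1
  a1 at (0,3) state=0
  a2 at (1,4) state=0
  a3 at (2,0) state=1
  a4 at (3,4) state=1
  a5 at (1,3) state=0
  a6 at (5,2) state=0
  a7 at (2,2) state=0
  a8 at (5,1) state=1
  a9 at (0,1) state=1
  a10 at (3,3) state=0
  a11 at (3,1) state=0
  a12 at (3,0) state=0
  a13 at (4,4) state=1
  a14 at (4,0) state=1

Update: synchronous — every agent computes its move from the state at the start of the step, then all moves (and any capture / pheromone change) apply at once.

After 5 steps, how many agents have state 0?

t=1: a0@(2,3):0 a1@(0,3):0 a2@(1,4):0 a3@(2,0):0 a4@(3,4):1 a5@(1,3):0 a6@(5,2):0 a7@(2,2):0 a8@(5,1):1 a9@(0,1):1 a10@(3,3):1 a11@(3,1):0 a12@(3,0):1 a13@(4,4):1 a14@(4,0):1
t=2: (unchanged — steady state)

8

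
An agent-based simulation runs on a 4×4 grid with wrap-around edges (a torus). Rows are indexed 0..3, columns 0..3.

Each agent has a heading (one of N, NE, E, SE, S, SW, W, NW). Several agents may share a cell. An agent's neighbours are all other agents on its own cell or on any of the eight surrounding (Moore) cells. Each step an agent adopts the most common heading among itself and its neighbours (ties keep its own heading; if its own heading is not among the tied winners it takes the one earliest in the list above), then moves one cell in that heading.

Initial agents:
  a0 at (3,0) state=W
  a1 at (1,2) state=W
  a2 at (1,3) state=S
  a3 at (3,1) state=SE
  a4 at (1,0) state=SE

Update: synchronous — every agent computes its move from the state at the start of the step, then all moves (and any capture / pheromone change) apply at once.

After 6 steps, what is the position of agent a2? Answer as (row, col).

(3, 3)

t=1: a0@(3,3):W a1@(1,1):W a2@(2,3):S a3@(0,2):SE a4@(2,1):SE
t=2: a0@(3,2):W a1@(2,2):SE a2@(3,3):S a3@(0,1):W a4@(3,2):SE
t=3: a0@(3,1):W a1@(3,3):SE a2@(0,0):SE a3@(0,0):W a4@(0,3):SE
t=4: a0@(3,0):W a1@(0,0):SE a2@(1,1):SE a3@(1,1):SE a4@(1,0):SE
t=5: a0@(3,3):W a1@(1,1):SE a2@(2,2):SE a3@(2,2):SE a4@(2,1):SE
t=6: a0@(0,0):SE a1@(2,2):SE a2@(3,3):SE a3@(3,3):SE a4@(3,2):SE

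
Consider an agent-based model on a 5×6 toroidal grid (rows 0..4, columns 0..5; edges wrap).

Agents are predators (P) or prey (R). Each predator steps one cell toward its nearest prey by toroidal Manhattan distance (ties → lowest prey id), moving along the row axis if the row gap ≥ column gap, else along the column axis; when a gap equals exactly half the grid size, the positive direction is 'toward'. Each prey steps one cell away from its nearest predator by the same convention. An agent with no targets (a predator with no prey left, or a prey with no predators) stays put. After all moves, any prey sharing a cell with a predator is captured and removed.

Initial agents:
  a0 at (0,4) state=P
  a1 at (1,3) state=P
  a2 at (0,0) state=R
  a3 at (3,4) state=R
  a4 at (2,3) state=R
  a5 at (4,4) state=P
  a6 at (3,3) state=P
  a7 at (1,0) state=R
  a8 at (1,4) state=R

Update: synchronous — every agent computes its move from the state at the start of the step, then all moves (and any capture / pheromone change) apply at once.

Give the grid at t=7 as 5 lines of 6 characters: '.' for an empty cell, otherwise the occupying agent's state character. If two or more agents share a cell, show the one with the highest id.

......
......
....P.
....R.
R..R..

t=1: a0@(1,4):P a1@(2,3):P a2@(0,1):R a3@(2,4):R a4@(3,3):R a5@(3,4):P a6@(3,4):P a7@(1,1):R a8@(2,4):R
t=2: a0@(2,4):P a1@(2,4):P a2@(0,0):R a3@(3,4):R a4@(4,3):R a5@(2,4):P a6@(2,4):P a7@(1,0):R a8@(3,4):R
t=3: a0@(3,4):P a1@(3,4):P a2@(4,0):R a3@(4,4):R a4@(0,3):R a5@(3,4):P a6@(3,4):P a7@(1,1):R a8@(4,4):R
t=4: a0@(4,4):P a1@(4,4):P a2@(4,1):R a3@(0,4):R a4@(1,3):R a5@(4,4):P a6@(4,4):P a7@(1,0):R a8@(0,4):R
t=5: a0@(0,4):P a1@(0,4):P a2@(4,0):R a3@(1,4):R a4@(2,3):R a5@(0,4):P a6@(0,4):P a7@(2,0):R a8@(1,4):R
t=6: a0@(1,4):P a1@(1,4):P a2@(4,1):R a3@(2,4):R a4@(3,3):R a5@(1,4):P a6@(1,4):P a7@(3,0):R a8@(2,4):R
t=7: a0@(2,4):P a1@(2,4):P a2@(4,0):R a3@(3,4):R a4@(4,3):R a5@(2,4):P a6@(2,4):P a7@(4,0):R a8@(3,4):R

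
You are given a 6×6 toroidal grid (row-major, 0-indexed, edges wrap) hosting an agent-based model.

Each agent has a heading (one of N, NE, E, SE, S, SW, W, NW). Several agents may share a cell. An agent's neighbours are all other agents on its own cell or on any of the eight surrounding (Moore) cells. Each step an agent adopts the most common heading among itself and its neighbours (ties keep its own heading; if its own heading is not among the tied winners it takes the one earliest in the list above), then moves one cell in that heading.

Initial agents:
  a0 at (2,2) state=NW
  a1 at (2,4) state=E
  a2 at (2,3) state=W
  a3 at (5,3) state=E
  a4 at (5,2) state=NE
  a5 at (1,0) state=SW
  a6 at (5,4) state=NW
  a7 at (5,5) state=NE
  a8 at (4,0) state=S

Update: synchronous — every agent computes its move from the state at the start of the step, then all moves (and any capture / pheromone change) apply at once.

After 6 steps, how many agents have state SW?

1

t=1: a0@(1,1):NW a1@(2,5):E a2@(2,2):W a3@(5,4):E a4@(4,3):NE a5@(2,5):SW a6@(4,3):NW a7@(4,0):NE a8@(5,0):S
t=2: a0@(0,0):NW a1@(2,0):E a2@(2,1):W a3@(5,5):E a4@(3,4):NE a5@(3,4):SW a6@(3,2):NW a7@(3,1):NE a8@(0,0):S
t=3: a0@(5,5):NW a1@(2,1):E a2@(2,0):W a3@(5,0):E a4@(2,5):NE a5@(4,3):SW a6@(2,1):NW a7@(2,2):NE a8@(1,0):S
t=4: a0@(4,4):NW a1@(2,2):E a2@(2,5):W a3@(5,1):E a4@(1,0):NE a5@(5,2):SW a6@(1,0):NW a7@(1,3):NE a8@(2,0):S
t=5: a0@(3,3):NW a1@(2,3):E a2@(2,4):W a3@(5,2):E a4@(0,1):NE a5@(0,1):SW a6@(0,5):NW a7@(0,4):NE a8@(3,0):S
t=6: a0@(2,2):NW a1@(2,4):E a2@(2,3):W a3@(5,3):E a4@(5,2):NE a5@(1,0):SW a6@(5,4):NW a7@(5,5):NE a8@(4,0):S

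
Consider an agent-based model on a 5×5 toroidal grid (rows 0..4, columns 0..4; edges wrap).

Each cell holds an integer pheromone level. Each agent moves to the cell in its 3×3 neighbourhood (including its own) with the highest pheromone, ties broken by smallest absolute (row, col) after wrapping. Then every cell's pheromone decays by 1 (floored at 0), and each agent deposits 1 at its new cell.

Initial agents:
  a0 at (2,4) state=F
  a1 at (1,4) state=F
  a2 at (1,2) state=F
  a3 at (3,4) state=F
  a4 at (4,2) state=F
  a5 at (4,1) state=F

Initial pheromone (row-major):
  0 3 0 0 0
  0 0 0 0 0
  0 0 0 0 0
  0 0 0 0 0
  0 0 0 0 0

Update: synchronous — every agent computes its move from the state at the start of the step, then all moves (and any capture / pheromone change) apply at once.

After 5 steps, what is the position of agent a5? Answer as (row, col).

t=1: a0@(1,0) a1@(0,0) a2@(0,1) a3@(2,0) a4@(0,1) a5@(0,1) | pheromone: 1 5 0 0 0 / 1 0 0 0 0 / 1 0 0 0 0 / 0 0 0 0 0 / 0 0 0 0 0
t=2: a0@(0,1) a1@(0,1) a2@(0,1) a3@(1,0) a4@(0,1) a5@(0,1) | pheromone: 0 9 0 0 0 / 1 0 0 0 0 / 0 0 0 0 0 / 0 0 0 0 0 / 0 0 0 0 0
t=3: a0@(0,1) a1@(0,1) a2@(0,1) a3@(0,1) a4@(0,1) a5@(0,1) | pheromone: 0 14 0 0 0 / 0 0 0 0 0 / 0 0 0 0 0 / 0 0 0 0 0 / 0 0 0 0 0
t=4: a0@(0,1) a1@(0,1) a2@(0,1) a3@(0,1) a4@(0,1) a5@(0,1) | pheromone: 0 19 0 0 0 / 0 0 0 0 0 / 0 0 0 0 0 / 0 0 0 0 0 / 0 0 0 0 0
t=5: a0@(0,1) a1@(0,1) a2@(0,1) a3@(0,1) a4@(0,1) a5@(0,1) | pheromone: 0 24 0 0 0 / 0 0 0 0 0 / 0 0 0 0 0 / 0 0 0 0 0 / 0 0 0 0 0

(0, 1)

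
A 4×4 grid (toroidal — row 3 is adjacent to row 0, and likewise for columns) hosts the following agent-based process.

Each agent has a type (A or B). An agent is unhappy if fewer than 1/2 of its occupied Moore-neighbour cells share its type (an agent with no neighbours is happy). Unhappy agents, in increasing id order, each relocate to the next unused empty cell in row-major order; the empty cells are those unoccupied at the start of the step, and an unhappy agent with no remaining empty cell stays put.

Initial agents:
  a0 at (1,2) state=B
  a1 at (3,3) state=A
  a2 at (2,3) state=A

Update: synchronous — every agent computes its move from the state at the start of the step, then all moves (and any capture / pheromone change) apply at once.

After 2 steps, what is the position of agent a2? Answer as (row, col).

(2, 3)

t=1: a0@(0,0):B a1@(3,3):A a2@(2,3):A
t=2: a0@(0,1):B a1@(3,3):A a2@(2,3):A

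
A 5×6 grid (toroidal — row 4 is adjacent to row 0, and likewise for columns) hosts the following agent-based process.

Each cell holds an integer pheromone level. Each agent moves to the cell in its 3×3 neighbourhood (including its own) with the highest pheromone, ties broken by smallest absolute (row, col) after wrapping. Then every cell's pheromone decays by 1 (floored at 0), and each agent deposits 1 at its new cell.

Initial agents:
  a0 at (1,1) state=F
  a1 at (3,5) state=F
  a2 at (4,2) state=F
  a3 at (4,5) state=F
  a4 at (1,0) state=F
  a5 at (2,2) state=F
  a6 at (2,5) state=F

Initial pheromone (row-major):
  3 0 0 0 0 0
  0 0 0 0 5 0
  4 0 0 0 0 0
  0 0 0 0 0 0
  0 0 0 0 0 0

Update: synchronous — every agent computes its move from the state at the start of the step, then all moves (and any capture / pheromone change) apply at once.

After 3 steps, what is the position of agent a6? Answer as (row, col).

(1, 4)

t=1: a0@(2,0) a1@(2,0) a2@(0,1) a3@(0,0) a4@(2,0) a5@(1,1) a6@(1,4) | pheromone: 3 1 0 0 0 0 / 0 1 0 0 5 0 / 6 0 0 0 0 0 / 0 0 0 0 0 0 / 0 0 0 0 0 0
t=2: a0@(2,0) a1@(2,0) a2@(0,0) a3@(0,0) a4@(2,0) a5@(2,0) a6@(1,4) | pheromone: 4 0 0 0 0 0 / 0 0 0 0 5 0 / 9 0 0 0 0 0 / 0 0 0 0 0 0 / 0 0 0 0 0 0
t=3: a0@(2,0) a1@(2,0) a2@(0,0) a3@(0,0) a4@(2,0) a5@(2,0) a6@(1,4) | pheromone: 5 0 0 0 0 0 / 0 0 0 0 5 0 / 12 0 0 0 0 0 / 0 0 0 0 0 0 / 0 0 0 0 0 0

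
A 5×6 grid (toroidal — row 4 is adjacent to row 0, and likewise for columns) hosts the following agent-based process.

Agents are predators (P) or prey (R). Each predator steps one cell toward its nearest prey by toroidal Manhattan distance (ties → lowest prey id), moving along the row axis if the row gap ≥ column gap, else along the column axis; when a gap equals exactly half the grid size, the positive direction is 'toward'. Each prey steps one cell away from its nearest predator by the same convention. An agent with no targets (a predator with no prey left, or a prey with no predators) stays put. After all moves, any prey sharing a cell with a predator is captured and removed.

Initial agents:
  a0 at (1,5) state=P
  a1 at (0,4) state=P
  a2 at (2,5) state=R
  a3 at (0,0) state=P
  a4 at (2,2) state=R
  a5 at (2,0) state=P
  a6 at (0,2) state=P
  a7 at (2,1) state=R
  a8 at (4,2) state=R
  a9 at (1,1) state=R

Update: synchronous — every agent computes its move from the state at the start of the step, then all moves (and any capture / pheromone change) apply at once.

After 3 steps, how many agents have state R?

t=1: a0@(2,5):P a1@(1,4):P a2@(3,5):R a3@(1,0):P a4@(2,3):R a5@(2,5):P a6@(4,2):P a7@(2,2):R a8@(3,2):R a9@(1,2):R
t=2: a0@(3,5):P a1@(2,4):P a2@(4,5):R a3@(1,1):P a4@(2,2):R a5@(3,5):P a6@(3,2):P a7@(1,2):R a8@(2,2):R
t=3: a0@(4,5):P a1@(2,3):P a2@(0,5):R a3@(1,2):P a5@(4,5):P a6@(2,2):P a7@(1,3):R

2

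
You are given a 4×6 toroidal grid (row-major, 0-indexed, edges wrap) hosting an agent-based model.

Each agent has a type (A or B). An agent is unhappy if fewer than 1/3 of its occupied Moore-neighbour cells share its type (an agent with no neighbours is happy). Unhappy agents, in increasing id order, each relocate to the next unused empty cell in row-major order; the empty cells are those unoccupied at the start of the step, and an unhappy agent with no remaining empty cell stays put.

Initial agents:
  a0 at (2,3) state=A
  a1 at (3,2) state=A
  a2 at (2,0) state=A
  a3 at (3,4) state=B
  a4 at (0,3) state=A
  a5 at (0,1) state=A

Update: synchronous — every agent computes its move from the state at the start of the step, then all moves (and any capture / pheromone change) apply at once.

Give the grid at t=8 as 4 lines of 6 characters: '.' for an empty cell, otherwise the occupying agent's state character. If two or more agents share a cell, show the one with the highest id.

.ABA..
......
A..A..
..A...

t=1: a0@(2,3):A a1@(3,2):A a2@(2,0):A a3@(0,0):B a4@(0,3):A a5@(0,1):A
t=2: a0@(2,3):A a1@(3,2):A a2@(2,0):A a3@(0,2):B a4@(0,3):A a5@(0,1):A
t=3: a0@(2,3):A a1@(3,2):A a2@(2,0):A a3@(0,0):B a4@(0,3):A a5@(0,1):A
t=4: a0@(2,3):A a1@(3,2):A a2@(2,0):A a3@(0,2):B a4@(0,3):A a5@(0,1):A
t=5: a0@(2,3):A a1@(3,2):A a2@(2,0):A a3@(0,0):B a4@(0,3):A a5@(0,1):A
t=6: a0@(2,3):A a1@(3,2):A a2@(2,0):A a3@(0,2):B a4@(0,3):A a5@(0,1):A
t=7: a0@(2,3):A a1@(3,2):A a2@(2,0):A a3@(0,0):B a4@(0,3):A a5@(0,1):A
t=8: a0@(2,3):A a1@(3,2):A a2@(2,0):A a3@(0,2):B a4@(0,3):A a5@(0,1):A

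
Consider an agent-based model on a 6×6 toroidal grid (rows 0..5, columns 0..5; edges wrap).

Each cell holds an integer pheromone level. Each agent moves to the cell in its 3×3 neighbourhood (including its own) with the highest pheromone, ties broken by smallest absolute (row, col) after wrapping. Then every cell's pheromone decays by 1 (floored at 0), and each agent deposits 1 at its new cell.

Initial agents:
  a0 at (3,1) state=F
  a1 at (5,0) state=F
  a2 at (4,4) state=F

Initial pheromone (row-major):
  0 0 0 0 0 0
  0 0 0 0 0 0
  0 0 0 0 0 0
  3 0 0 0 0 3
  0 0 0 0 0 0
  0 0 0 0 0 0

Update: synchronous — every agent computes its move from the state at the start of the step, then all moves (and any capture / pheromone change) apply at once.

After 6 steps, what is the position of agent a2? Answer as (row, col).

(3, 0)

t=1: a0@(3,0) a1@(0,0) a2@(3,5) | pheromone: 1 0 0 0 0 0 / 0 0 0 0 0 0 / 0 0 0 0 0 0 / 3 0 0 0 0 3 / 0 0 0 0 0 0 / 0 0 0 0 0 0
t=2: a0@(3,0) a1@(0,0) a2@(3,0) | pheromone: 1 0 0 0 0 0 / 0 0 0 0 0 0 / 0 0 0 0 0 0 / 4 0 0 0 0 2 / 0 0 0 0 0 0 / 0 0 0 0 0 0
t=3: a0@(3,0) a1@(0,0) a2@(3,0) | pheromone: 1 0 0 0 0 0 / 0 0 0 0 0 0 / 0 0 0 0 0 0 / 5 0 0 0 0 1 / 0 0 0 0 0 0 / 0 0 0 0 0 0
t=4: a0@(3,0) a1@(0,0) a2@(3,0) | pheromone: 1 0 0 0 0 0 / 0 0 0 0 0 0 / 0 0 0 0 0 0 / 6 0 0 0 0 0 / 0 0 0 0 0 0 / 0 0 0 0 0 0
t=5: a0@(3,0) a1@(0,0) a2@(3,0) | pheromone: 1 0 0 0 0 0 / 0 0 0 0 0 0 / 0 0 0 0 0 0 / 7 0 0 0 0 0 / 0 0 0 0 0 0 / 0 0 0 0 0 0
t=6: a0@(3,0) a1@(0,0) a2@(3,0) | pheromone: 1 0 0 0 0 0 / 0 0 0 0 0 0 / 0 0 0 0 0 0 / 8 0 0 0 0 0 / 0 0 0 0 0 0 / 0 0 0 0 0 0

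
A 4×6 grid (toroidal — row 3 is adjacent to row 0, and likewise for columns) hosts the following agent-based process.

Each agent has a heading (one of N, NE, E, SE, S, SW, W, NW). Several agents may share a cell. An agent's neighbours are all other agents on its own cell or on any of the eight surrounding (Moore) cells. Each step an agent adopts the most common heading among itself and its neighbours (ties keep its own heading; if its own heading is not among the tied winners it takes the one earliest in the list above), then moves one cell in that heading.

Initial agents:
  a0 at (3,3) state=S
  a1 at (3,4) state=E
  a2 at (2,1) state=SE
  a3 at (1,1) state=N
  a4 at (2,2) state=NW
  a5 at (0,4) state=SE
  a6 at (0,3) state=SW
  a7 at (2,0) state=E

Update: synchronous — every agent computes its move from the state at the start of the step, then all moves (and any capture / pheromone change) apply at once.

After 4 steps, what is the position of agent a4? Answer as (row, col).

(2, 4)

t=1: a0@(0,3):S a1@(3,5):E a2@(3,2):SE a3@(0,1):N a4@(1,1):NW a5@(1,5):SE a6@(1,2):SW a7@(2,1):E
t=2: a0@(1,3):S a1@(3,0):E a2@(0,3):SE a3@(3,1):N a4@(0,0):NW a5@(2,0):SE a6@(2,1):SW a7@(2,2):E
t=3: a0@(2,3):S a1@(3,1):E a2@(1,4):SE a3@(3,2):E a4@(3,5):NW a5@(3,1):SE a6@(2,2):E a7@(2,3):E
t=4: a0@(2,4):E a1@(3,2):E a2@(2,5):SE a3@(3,3):E a4@(2,4):NW a5@(3,2):E a6@(2,3):E a7@(2,4):E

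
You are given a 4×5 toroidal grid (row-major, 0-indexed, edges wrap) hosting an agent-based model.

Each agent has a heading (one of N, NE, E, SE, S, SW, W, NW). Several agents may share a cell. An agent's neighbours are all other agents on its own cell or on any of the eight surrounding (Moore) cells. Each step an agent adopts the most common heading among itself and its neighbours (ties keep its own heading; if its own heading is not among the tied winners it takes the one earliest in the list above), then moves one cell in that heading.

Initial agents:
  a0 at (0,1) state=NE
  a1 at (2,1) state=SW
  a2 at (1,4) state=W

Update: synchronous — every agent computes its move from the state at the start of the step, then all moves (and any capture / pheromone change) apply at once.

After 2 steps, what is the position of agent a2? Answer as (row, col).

(1, 2)

t=1: a0@(3,2):NE a1@(3,0):SW a2@(1,3):W
t=2: a0@(2,3):NE a1@(0,4):SW a2@(1,2):W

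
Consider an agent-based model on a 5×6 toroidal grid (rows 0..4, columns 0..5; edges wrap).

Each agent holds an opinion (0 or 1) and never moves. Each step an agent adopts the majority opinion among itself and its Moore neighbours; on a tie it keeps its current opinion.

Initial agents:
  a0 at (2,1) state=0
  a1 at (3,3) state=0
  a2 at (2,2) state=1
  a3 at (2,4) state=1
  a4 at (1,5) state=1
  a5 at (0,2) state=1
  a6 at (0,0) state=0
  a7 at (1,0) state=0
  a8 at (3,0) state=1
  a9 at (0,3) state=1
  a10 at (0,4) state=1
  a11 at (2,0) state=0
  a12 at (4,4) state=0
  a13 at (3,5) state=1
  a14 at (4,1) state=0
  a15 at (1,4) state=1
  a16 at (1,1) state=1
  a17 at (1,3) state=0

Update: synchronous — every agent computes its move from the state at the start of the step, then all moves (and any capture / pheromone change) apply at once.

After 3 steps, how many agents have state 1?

9

t=1: a0@(2,1):0 a1@(3,3):0 a2@(2,2):0 a3@(2,4):1 a4@(1,5):1 a5@(0,2):1 a6@(0,0):0 a7@(1,0):0 a8@(3,0):0 a9@(0,3):1 a10@(0,4):1 a11@(2,0):1 a12@(4,4):1 a13@(3,5):1 a14@(4,1):0 a15@(1,4):1 a16@(1,1):0 a17@(1,3):1
t=2: a0@(2,1):0 a1@(3,3):0 a2@(2,2):0 a3@(2,4):1 a4@(1,5):1 a5@(0,2):1 a6@(0,0):0 a7@(1,0):0 a8@(3,0):0 a9@(0,3):1 a10@(0,4):1 a11@(2,0):0 a12@(4,4):1 a13@(3,5):1 a14@(4,1):0 a15@(1,4):1 a16@(1,1):0 a17@(1,3):1
t=3: (unchanged — steady state)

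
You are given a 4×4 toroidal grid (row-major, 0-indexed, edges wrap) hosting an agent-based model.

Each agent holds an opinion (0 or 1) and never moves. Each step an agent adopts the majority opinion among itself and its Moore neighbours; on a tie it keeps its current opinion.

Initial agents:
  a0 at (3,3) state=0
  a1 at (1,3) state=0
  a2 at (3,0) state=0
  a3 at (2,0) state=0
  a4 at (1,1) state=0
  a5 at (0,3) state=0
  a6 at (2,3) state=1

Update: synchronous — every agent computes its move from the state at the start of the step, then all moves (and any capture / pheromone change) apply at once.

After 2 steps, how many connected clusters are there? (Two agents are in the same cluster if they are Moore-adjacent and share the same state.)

1

t=1: a0@(3,3):0 a1@(1,3):0 a2@(3,0):0 a3@(2,0):0 a4@(1,1):0 a5@(0,3):0 a6@(2,3):0
t=2: (unchanged — steady state)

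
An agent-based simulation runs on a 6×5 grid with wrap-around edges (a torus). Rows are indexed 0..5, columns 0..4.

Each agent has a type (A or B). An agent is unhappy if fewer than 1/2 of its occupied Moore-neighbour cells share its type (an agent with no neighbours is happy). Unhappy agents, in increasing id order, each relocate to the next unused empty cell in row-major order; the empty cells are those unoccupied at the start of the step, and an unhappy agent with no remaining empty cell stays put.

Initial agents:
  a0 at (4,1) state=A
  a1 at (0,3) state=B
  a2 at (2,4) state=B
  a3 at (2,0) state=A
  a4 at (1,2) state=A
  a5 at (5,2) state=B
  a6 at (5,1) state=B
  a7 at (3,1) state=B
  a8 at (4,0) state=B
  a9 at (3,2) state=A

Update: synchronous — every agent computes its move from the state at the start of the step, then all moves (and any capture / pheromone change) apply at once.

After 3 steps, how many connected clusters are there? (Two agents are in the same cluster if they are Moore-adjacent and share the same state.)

3

t=1: a0@(0,0):A a1@(0,3):B a2@(0,1):B a3@(0,2):A a4@(0,4):A a5@(5,2):B a6@(5,1):B a7@(1,0):B a8@(4,0):B a9@(3,2):A
t=2: a0@(1,1):A a1@(1,2):B a2@(0,1):B a3@(1,3):A a4@(1,4):A a5@(5,2):B a6@(5,1):B a7@(2,0):B a8@(4,0):B a9@(3,2):A
t=3: a0@(0,0):A a1@(0,2):B a2@(0,1):B a3@(1,3):A a4@(1,4):A a5@(5,2):B a6@(5,1):B a7@(0,3):B a8@(4,0):B a9@(3,2):A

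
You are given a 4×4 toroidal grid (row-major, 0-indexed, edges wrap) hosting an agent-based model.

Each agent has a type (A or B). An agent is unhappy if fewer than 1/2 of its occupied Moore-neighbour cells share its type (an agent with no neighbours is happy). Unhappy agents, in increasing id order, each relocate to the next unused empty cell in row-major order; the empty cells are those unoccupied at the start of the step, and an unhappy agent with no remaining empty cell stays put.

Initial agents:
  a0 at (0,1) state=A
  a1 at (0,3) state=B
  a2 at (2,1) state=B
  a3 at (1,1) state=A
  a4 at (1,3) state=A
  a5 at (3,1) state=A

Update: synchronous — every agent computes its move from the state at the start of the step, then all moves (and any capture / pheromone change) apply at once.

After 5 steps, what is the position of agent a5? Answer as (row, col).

t=1: a0@(0,1):A a1@(0,0):B a2@(0,2):B a3@(1,1):A a4@(1,0):A a5@(3,1):A
t=2: a0@(0,1):A a1@(0,3):B a2@(1,2):B a3@(1,1):A a4@(1,0):A a5@(1,3):A
t=3: a0@(0,1):A a1@(0,0):B a2@(0,2):B a3@(1,1):A a4@(1,0):A a5@(2,0):A
t=4: a0@(0,1):A a1@(0,3):B a2@(1,2):B a3@(1,1):A a4@(1,0):A a5@(2,0):A
t=5: a0@(0,1):A a1@(0,3):B a2@(0,0):B a3@(1,1):A a4@(1,0):A a5@(2,0):A

(2, 0)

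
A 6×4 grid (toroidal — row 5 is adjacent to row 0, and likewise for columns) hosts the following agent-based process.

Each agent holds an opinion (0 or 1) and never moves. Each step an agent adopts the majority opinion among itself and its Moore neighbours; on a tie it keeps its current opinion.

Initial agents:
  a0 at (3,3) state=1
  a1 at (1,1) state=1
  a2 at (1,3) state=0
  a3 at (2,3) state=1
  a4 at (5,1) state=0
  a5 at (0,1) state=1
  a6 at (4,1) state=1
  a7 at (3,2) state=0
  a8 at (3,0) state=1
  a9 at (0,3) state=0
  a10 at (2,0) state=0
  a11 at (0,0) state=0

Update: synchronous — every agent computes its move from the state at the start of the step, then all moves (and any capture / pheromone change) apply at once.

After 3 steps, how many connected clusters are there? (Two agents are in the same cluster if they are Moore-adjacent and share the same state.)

2

t=1: a0@(3,3):1 a1@(1,1):1 a2@(1,3):0 a3@(2,3):1 a4@(5,1):0 a5@(0,1):1 a6@(4,1):1 a7@(3,2):1 a8@(3,0):1 a9@(0,3):0 a10@(2,0):1 a11@(0,0):0
t=2: (unchanged — steady state)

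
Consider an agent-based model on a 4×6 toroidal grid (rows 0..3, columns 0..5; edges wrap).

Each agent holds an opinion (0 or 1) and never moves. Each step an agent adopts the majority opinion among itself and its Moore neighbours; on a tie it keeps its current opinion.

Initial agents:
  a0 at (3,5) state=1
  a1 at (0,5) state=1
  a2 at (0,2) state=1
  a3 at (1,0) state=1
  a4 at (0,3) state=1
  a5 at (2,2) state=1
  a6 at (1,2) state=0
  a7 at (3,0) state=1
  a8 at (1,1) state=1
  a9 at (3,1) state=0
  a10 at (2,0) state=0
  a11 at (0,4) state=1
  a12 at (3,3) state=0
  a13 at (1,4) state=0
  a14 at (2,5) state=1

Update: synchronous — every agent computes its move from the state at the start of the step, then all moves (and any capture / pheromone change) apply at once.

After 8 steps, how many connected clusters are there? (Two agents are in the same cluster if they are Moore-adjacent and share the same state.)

1

t=1: a0@(3,5):1 a1@(0,5):1 a2@(0,2):1 a3@(1,0):1 a4@(0,3):1 a5@(2,2):0 a6@(1,2):1 a7@(3,0):1 a8@(1,1):1 a9@(3,1):1 a10@(2,0):1 a11@(0,4):1 a12@(3,3):1 a13@(1,4):1 a14@(2,5):1
t=2: a0@(3,5):1 a1@(0,5):1 a2@(0,2):1 a3@(1,0):1 a4@(0,3):1 a5@(2,2):1 a6@(1,2):1 a7@(3,0):1 a8@(1,1):1 a9@(3,1):1 a10@(2,0):1 a11@(0,4):1 a12@(3,3):1 a13@(1,4):1 a14@(2,5):1
t=3: (unchanged — steady state)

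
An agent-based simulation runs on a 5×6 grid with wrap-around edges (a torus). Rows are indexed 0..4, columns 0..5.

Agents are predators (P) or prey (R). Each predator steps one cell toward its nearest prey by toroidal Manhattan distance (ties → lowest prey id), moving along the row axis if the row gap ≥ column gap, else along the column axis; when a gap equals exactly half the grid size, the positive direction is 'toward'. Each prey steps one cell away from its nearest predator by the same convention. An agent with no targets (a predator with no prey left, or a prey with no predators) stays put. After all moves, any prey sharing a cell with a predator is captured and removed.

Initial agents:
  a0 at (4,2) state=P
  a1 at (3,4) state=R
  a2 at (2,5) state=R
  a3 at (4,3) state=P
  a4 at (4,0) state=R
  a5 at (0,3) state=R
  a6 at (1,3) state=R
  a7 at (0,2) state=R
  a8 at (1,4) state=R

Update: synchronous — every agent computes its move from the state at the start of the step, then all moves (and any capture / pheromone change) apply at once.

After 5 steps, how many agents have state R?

t=1: a0@(0,2):P a1@(2,4):R a2@(1,5):R a3@(0,3):P a4@(4,5):R a5@(1,3):R a6@(2,3):R a7@(1,2):R a8@(2,4):R
t=2: a0@(1,2):P a1@(3,4):R a2@(1,0):R a3@(1,3):P a4@(4,0):R a5@(2,3):R a6@(3,3):R a7@(2,2):R a8@(3,4):R
t=3: a0@(2,2):P a1@(4,4):R a2@(1,5):R a3@(2,3):P a4@(3,0):R a5@(3,3):R a6@(4,3):R a7@(3,2):R a8@(4,4):R
t=4: a0@(3,2):P a1@(0,4):R a2@(1,0):R a3@(3,3):P a4@(3,5):R a5@(4,3):R a6@(0,3):R a7@(4,2):R a8@(0,4):R
t=5: a0@(4,2):P a1@(1,4):R a2@(0,0):R a3@(4,3):P a4@(3,0):R a5@(0,3):R a6@(1,3):R a7@(0,2):R a8@(1,4):R

7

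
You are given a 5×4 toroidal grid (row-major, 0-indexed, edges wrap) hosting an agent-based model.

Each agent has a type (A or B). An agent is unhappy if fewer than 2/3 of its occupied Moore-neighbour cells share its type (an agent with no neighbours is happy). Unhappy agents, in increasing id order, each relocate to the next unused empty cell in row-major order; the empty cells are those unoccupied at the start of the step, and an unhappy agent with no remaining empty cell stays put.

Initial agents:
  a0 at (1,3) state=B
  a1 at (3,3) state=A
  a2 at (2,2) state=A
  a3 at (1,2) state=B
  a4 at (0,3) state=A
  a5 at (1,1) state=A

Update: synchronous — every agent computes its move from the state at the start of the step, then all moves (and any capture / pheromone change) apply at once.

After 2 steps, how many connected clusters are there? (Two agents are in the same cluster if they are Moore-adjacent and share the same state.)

2

t=1: a0@(0,0):B a1@(3,3):A a2@(0,1):A a3@(0,2):B a4@(1,0):A a5@(2,0):A
t=2: a0@(0,3):B a1@(3,3):A a2@(1,1):A a3@(1,2):B a4@(1,0):A a5@(2,0):A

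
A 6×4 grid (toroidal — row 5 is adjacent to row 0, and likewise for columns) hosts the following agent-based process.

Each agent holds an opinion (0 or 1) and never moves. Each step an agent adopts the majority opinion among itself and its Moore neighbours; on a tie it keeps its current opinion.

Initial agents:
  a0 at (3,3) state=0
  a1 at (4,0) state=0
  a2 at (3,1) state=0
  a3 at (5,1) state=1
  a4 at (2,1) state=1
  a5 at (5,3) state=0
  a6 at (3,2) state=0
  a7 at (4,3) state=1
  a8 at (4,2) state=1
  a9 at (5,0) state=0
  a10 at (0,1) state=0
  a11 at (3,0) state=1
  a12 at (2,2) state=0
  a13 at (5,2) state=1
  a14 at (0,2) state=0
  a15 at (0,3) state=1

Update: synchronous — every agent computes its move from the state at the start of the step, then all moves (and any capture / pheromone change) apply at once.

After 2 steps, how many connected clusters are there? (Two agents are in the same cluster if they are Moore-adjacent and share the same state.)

t=1: a0@(3,3):0 a1@(4,0):0 a2@(3,1):0 a3@(5,1):0 a4@(2,1):0 a5@(5,3):0 a6@(3,2):0 a7@(4,3):0 a8@(4,2):1 a9@(5,0):0 a10@(0,1):0 a11@(3,0):1 a12@(2,2):0 a13@(5,2):1 a14@(0,2):0 a15@(0,3):0
t=2: a0@(3,3):0 a1@(4,0):0 a2@(3,1):0 a3@(5,1):0 a4@(2,1):0 a5@(5,3):0 a6@(3,2):0 a7@(4,3):0 a8@(4,2):0 a9@(5,0):0 a10@(0,1):0 a11@(3,0):0 a12@(2,2):0 a13@(5,2):0 a14@(0,2):0 a15@(0,3):0

1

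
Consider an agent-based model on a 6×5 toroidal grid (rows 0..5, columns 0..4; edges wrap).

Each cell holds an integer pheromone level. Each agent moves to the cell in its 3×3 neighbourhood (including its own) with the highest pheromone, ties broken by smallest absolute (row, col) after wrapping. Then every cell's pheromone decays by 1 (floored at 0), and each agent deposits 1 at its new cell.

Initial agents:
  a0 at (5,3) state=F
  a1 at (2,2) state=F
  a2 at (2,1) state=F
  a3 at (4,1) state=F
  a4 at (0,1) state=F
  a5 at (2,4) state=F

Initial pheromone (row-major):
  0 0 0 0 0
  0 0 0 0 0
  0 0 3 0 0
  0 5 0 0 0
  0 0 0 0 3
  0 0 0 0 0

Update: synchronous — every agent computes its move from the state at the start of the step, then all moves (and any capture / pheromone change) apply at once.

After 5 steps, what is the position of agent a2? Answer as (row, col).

(3, 1)

t=1: a0@(4,4) a1@(3,1) a2@(3,1) a3@(3,1) a4@(0,0) a5@(1,0) | pheromone: 1 0 0 0 0 / 1 0 0 0 0 / 0 0 2 0 0 / 0 7 0 0 0 / 0 0 0 0 3 / 0 0 0 0 0
t=2: a0@(4,4) a1@(3,1) a2@(3,1) a3@(3,1) a4@(0,0) a5@(0,0) | pheromone: 2 0 0 0 0 / 0 0 0 0 0 / 0 0 1 0 0 / 0 9 0 0 0 / 0 0 0 0 3 / 0 0 0 0 0
t=3: a0@(4,4) a1@(3,1) a2@(3,1) a3@(3,1) a4@(0,0) a5@(0,0) | pheromone: 3 0 0 0 0 / 0 0 0 0 0 / 0 0 0 0 0 / 0 11 0 0 0 / 0 0 0 0 3 / 0 0 0 0 0
t=4: a0@(4,4) a1@(3,1) a2@(3,1) a3@(3,1) a4@(0,0) a5@(0,0) | pheromone: 4 0 0 0 0 / 0 0 0 0 0 / 0 0 0 0 0 / 0 13 0 0 0 / 0 0 0 0 3 / 0 0 0 0 0
t=5: a0@(4,4) a1@(3,1) a2@(3,1) a3@(3,1) a4@(0,0) a5@(0,0) | pheromone: 5 0 0 0 0 / 0 0 0 0 0 / 0 0 0 0 0 / 0 15 0 0 0 / 0 0 0 0 3 / 0 0 0 0 0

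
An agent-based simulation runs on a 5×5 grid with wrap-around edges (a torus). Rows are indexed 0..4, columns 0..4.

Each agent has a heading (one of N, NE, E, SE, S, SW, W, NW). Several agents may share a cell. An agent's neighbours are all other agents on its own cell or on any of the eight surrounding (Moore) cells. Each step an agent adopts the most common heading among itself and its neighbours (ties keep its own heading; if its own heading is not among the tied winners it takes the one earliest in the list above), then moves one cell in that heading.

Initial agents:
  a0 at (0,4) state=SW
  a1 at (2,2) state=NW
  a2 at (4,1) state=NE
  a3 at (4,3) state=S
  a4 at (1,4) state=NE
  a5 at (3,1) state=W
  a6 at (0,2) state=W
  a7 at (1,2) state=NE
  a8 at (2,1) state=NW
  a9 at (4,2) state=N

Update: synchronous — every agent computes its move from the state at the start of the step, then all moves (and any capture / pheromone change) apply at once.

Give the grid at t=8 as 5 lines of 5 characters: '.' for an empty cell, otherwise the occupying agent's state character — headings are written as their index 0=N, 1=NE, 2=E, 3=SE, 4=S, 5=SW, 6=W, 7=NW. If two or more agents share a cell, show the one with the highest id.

..77.
.....
.....
.5.77
...77

t=1: a0@(1,3):SW a1@(1,1):NW a2@(4,0):W a3@(0,3):S a4@(0,0):NE a5@(2,0):NW a6@(4,3):NE a7@(0,1):NW a8@(1,0):NW a9@(4,1):W
t=2: a0@(2,2):SW a1@(0,0):NW a2@(4,4):W a3@(1,3):S a4@(4,4):NW a5@(1,4):NW a6@(3,4):NE a7@(4,0):NW a8@(0,4):NW a9@(4,0):W
t=3: a0@(3,1):SW a1@(4,4):NW a2@(3,3):NW a3@(0,2):NW a4@(3,3):NW a5@(0,3):NW a6@(3,3):W a7@(3,4):NW a8@(4,3):NW a9@(3,4):NW
t=4: a0@(4,0):SW a1@(3,3):NW a2@(2,2):NW a3@(4,1):NW a4@(2,2):NW a5@(4,2):NW a6@(2,2):NW a7@(2,3):NW a8@(3,2):NW a9@(2,3):NW
t=5: a0@(0,4):SW a1@(2,2):NW a2@(1,1):NW a3@(3,0):NW a4@(1,1):NW a5@(3,1):NW a6@(1,1):NW a7@(1,2):NW a8@(2,1):NW a9@(1,2):NW
t=6: a0@(1,3):SW a1@(1,1):NW a2@(0,0):NW a3@(2,4):NW a4@(0,0):NW a5@(2,0):NW a6@(0,0):NW a7@(0,1):NW a8@(1,0):NW a9@(0,1):NW
t=7: a0@(2,2):SW a1@(0,0):NW a2@(4,4):NW a3@(1,3):NW a4@(4,4):NW a5@(1,4):NW a6@(4,4):NW a7@(4,0):NW a8@(0,4):NW a9@(4,0):NW
t=8: a0@(3,1):SW a1@(4,4):NW a2@(3,3):NW a3@(0,2):NW a4@(3,3):NW a5@(0,3):NW a6@(3,3):NW a7@(3,4):NW a8@(4,3):NW a9@(3,4):NW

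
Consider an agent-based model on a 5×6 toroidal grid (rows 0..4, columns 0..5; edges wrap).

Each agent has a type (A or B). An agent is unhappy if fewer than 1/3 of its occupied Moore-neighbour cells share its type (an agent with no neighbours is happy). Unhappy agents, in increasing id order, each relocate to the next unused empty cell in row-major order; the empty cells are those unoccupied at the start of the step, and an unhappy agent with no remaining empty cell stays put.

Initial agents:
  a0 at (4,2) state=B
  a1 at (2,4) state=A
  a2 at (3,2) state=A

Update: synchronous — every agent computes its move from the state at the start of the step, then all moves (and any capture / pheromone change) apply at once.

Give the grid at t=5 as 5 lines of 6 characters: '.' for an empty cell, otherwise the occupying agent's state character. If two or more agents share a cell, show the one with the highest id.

t=1: a0@(0,0):B a1@(2,4):A a2@(0,1):A
t=2: a0@(0,2):B a1@(2,4):A a2@(0,3):A
t=3: a0@(0,0):B a1@(2,4):A a2@(0,1):A
t=4: a0@(0,2):B a1@(2,4):A a2@(0,3):A
t=5: a0@(0,0):B a1@(2,4):A a2@(0,1):A

BA....
......
....A.
......
......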